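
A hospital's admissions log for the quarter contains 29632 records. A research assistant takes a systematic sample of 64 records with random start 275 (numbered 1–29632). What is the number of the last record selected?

k = 29632/64 = 463
64th selection = r + (64−1)·k = 275 + 63×463 = 275 + 29169 = 29444

29444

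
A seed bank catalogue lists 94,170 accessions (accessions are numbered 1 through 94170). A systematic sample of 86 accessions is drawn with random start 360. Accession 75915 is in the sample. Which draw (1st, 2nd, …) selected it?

70

k = 94170/86 = 1095
position = (75915 − 360)/1095 + 1 = 75555/1095 + 1 = 69 + 1 = 70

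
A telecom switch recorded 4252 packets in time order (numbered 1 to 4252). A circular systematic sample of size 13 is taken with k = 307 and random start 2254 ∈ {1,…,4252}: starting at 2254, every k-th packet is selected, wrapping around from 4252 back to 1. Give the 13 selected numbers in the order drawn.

2254, 2561, 2868, 3175, 3482, 3789, 4096, 151, 458, 765, 1072, 1379, 1686

Selection 1: 2254
Selection 2: 2254 + 307 = 2561
Selection 3: 2561 + 307 = 2868
Selection 4: 2868 + 307 = 3175
Selection 5: 3175 + 307 = 3482
Selection 6: 3482 + 307 = 3789
Selection 7: 3789 + 307 = 4096
Selection 8: 4096 + 307 = 4403 → 4403 − 4252 = 151
Selection 9: 151 + 307 = 458
Selection 10: 458 + 307 = 765
Selection 11: 765 + 307 = 1072
Selection 12: 1072 + 307 = 1379
Selection 13: 1379 + 307 = 1686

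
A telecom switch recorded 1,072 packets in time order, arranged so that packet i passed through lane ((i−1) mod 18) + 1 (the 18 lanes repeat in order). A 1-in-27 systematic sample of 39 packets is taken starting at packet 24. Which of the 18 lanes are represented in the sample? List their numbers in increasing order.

6, 15

Consecutive selections differ by k = 27, so their lane numbers differ by 27 mod 18 = 9.
gcd(27, 18) = 9, so the sample visits 18/9 = 2 distinct residues mod 18.
Start 24 is lane 6; the lanes hit are 6, 15.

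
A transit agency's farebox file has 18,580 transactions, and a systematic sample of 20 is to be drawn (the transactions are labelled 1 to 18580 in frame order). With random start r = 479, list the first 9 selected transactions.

k = N/n = 18580/20 = 929
transaction 1: 479
transaction 2: 479 + 929 = 1408
transaction 3: 1408 + 929 = 2337
transaction 4: 2337 + 929 = 3266
transaction 5: 3266 + 929 = 4195
transaction 6: 4195 + 929 = 5124
transaction 7: 5124 + 929 = 6053
transaction 8: 6053 + 929 = 6982
transaction 9: 6982 + 929 = 7911

479, 1408, 2337, 3266, 4195, 5124, 6053, 6982, 7911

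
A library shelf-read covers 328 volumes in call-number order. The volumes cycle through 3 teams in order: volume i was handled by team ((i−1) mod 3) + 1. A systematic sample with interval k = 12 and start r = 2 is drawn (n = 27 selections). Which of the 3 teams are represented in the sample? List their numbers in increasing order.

Consecutive selections differ by k = 12, so their team numbers differ by 12 mod 3 = 0.
gcd(12, 3) = 3, so the sample visits 3/3 = 1 distinct residues mod 3.
Start 2 is team 2; the teams hit are 2.

2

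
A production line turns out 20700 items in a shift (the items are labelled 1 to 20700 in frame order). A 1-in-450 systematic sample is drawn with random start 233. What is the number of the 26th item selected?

11483

k = 450
26th selection = r + (26−1)·k = 233 + 25×450 = 233 + 11250 = 11483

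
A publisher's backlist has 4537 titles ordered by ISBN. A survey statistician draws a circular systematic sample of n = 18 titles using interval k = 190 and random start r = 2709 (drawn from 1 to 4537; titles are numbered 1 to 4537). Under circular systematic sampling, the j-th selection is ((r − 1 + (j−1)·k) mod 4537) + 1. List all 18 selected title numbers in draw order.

Selection 1: 2709
Selection 2: 2709 + 190 = 2899
Selection 3: 2899 + 190 = 3089
Selection 4: 3089 + 190 = 3279
Selection 5: 3279 + 190 = 3469
Selection 6: 3469 + 190 = 3659
Selection 7: 3659 + 190 = 3849
Selection 8: 3849 + 190 = 4039
Selection 9: 4039 + 190 = 4229
Selection 10: 4229 + 190 = 4419
Selection 11: 4419 + 190 = 4609 → 4609 − 4537 = 72
Selection 12: 72 + 190 = 262
Selection 13: 262 + 190 = 452
Selection 14: 452 + 190 = 642
Selection 15: 642 + 190 = 832
Selection 16: 832 + 190 = 1022
Selection 17: 1022 + 190 = 1212
Selection 18: 1212 + 190 = 1402

2709, 2899, 3089, 3279, 3469, 3659, 3849, 4039, 4229, 4419, 72, 262, 452, 642, 832, 1022, 1212, 1402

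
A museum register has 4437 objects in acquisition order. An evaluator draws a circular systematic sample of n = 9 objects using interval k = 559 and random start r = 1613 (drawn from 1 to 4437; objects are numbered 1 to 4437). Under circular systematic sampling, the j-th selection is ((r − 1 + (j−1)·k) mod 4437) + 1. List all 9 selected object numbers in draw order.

Selection 1: 1613
Selection 2: 1613 + 559 = 2172
Selection 3: 2172 + 559 = 2731
Selection 4: 2731 + 559 = 3290
Selection 5: 3290 + 559 = 3849
Selection 6: 3849 + 559 = 4408
Selection 7: 4408 + 559 = 4967 → 4967 − 4437 = 530
Selection 8: 530 + 559 = 1089
Selection 9: 1089 + 559 = 1648

1613, 2172, 2731, 3290, 3849, 4408, 530, 1089, 1648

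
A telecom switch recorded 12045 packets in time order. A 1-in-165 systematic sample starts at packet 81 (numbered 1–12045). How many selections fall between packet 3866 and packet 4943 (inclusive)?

k = 165
First selection ≥ 3866: 81 + ⌈(3866−81)/165⌉·165 = 81 + 23×165 = 3876
Last selection ≤ 4943: 81 + ⌊(4943−81)/165⌋·165 = 81 + 29×165 = 4866
Count = 29 − 23 + 1 = 7

7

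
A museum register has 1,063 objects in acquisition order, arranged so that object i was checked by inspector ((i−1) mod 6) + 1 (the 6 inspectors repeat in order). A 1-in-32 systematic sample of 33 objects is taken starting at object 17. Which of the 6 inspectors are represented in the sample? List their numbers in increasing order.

Consecutive selections differ by k = 32, so their inspector numbers differ by 32 mod 6 = 2.
gcd(32, 6) = 2, so the sample visits 6/2 = 3 distinct residues mod 6.
Start 17 is inspector 5; the inspectors hit are 1, 3, 5.

1, 3, 5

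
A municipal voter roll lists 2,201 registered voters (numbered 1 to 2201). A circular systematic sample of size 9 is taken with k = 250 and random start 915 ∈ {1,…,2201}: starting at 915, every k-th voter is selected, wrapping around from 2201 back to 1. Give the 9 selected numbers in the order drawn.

Selection 1: 915
Selection 2: 915 + 250 = 1165
Selection 3: 1165 + 250 = 1415
Selection 4: 1415 + 250 = 1665
Selection 5: 1665 + 250 = 1915
Selection 6: 1915 + 250 = 2165
Selection 7: 2165 + 250 = 2415 → 2415 − 2201 = 214
Selection 8: 214 + 250 = 464
Selection 9: 464 + 250 = 714

915, 1165, 1415, 1665, 1915, 2165, 214, 464, 714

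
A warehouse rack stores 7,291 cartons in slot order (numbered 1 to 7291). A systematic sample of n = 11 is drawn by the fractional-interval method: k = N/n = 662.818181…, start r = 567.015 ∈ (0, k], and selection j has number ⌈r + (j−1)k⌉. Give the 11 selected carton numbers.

568, 1230, 1893, 2556, 3219, 3882, 4544, 5207, 5870, 6533, 7196

j=1: r + 0k = 567.015 → ⌈·⌉ = 568
j=2: r + 1k = 1229.833181… → ⌈·⌉ = 1230
j=3: r + 2k = 1892.651363… → ⌈·⌉ = 1893
j=4: r + 3k = 2555.469545… → ⌈·⌉ = 2556
j=5: r + 4k = 3218.287727… → ⌈·⌉ = 3219
j=6: r + 5k = 3881.105909… → ⌈·⌉ = 3882
j=7: r + 6k = 4543.924090… → ⌈·⌉ = 4544
j=8: r + 7k = 5206.742272… → ⌈·⌉ = 5207
j=9: r + 8k = 5869.560454… → ⌈·⌉ = 5870
j=10: r + 9k = 6532.378636… → ⌈·⌉ = 6533
j=11: r + 10k = 7195.196818… → ⌈·⌉ = 7196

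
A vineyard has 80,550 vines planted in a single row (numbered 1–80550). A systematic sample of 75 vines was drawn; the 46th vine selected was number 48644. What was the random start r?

k = 80550/75 = 1074
r = 48644 − (46−1)×1074 = 48644 − 48330 = 314

314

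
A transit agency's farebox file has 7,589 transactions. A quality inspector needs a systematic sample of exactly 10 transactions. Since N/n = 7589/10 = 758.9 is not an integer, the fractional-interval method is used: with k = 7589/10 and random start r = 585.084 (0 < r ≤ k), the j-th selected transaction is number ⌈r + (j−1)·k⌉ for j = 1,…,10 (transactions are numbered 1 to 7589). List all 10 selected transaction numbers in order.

586, 1344, 2103, 2862, 3621, 4380, 5139, 5898, 6657, 7416

j=1: r + 0k = 585.084 → ⌈·⌉ = 586
j=2: r + 1k = 1343.984 → ⌈·⌉ = 1344
j=3: r + 2k = 2102.884 → ⌈·⌉ = 2103
j=4: r + 3k = 2861.784 → ⌈·⌉ = 2862
j=5: r + 4k = 3620.684 → ⌈·⌉ = 3621
j=6: r + 5k = 4379.584 → ⌈·⌉ = 4380
j=7: r + 6k = 5138.484 → ⌈·⌉ = 5139
j=8: r + 7k = 5897.384 → ⌈·⌉ = 5898
j=9: r + 8k = 6656.284 → ⌈·⌉ = 6657
j=10: r + 9k = 7415.184 → ⌈·⌉ = 7416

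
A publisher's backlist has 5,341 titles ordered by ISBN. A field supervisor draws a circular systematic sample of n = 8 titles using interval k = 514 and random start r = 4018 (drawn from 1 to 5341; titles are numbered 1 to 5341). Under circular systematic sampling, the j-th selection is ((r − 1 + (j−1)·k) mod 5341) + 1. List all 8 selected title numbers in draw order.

4018, 4532, 5046, 219, 733, 1247, 1761, 2275

Selection 1: 4018
Selection 2: 4018 + 514 = 4532
Selection 3: 4532 + 514 = 5046
Selection 4: 5046 + 514 = 5560 → 5560 − 5341 = 219
Selection 5: 219 + 514 = 733
Selection 6: 733 + 514 = 1247
Selection 7: 1247 + 514 = 1761
Selection 8: 1761 + 514 = 2275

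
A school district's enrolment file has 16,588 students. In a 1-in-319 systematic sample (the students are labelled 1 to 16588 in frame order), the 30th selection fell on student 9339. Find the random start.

k = 319
r = 9339 − (30−1)×319 = 9339 − 9251 = 88

88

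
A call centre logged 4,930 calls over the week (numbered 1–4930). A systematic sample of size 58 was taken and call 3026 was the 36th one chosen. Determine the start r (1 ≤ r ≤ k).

51

k = 4930/58 = 85
r = 3026 − (36−1)×85 = 3026 − 2975 = 51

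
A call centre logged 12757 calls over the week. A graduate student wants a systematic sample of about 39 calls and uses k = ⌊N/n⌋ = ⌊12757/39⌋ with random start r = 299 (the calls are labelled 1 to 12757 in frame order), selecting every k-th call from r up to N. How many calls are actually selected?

k = ⌊12757/39⌋ = 327
Achieved size = ⌊(12757 − 299)/327⌋ + 1 = ⌊12458/327⌋ + 1 = 38 + 1 = 39
(last selection: 299 + 38×327 = 12725 ≤ 12757; next would be 13052 > 12757)

39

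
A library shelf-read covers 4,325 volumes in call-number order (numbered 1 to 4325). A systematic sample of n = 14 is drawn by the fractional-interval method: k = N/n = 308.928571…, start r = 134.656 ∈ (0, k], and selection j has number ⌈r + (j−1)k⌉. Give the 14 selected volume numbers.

135, 444, 753, 1062, 1371, 1680, 1989, 2298, 2607, 2916, 3224, 3533, 3842, 4151

j=1: r + 0k = 134.656 → ⌈·⌉ = 135
j=2: r + 1k = 443.584571… → ⌈·⌉ = 444
j=3: r + 2k = 752.513142… → ⌈·⌉ = 753
j=4: r + 3k = 1061.441714… → ⌈·⌉ = 1062
j=5: r + 4k = 1370.370285… → ⌈·⌉ = 1371
j=6: r + 5k = 1679.298857… → ⌈·⌉ = 1680
j=7: r + 6k = 1988.227428… → ⌈·⌉ = 1989
j=8: r + 7k = 2297.156 → ⌈·⌉ = 2298
j=9: r + 8k = 2606.084571… → ⌈·⌉ = 2607
j=10: r + 9k = 2915.013142… → ⌈·⌉ = 2916
j=11: r + 10k = 3223.941714… → ⌈·⌉ = 3224
j=12: r + 11k = 3532.870285… → ⌈·⌉ = 3533
j=13: r + 12k = 3841.798857… → ⌈·⌉ = 3842
j=14: r + 13k = 4150.727428… → ⌈·⌉ = 4151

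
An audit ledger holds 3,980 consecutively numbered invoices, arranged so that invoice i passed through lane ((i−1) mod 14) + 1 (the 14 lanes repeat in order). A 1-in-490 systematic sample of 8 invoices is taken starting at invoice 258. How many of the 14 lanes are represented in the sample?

Consecutive selections differ by k = 490, so their lane numbers differ by 490 mod 14 = 0.
gcd(490, 14) = 14, so the sample visits 14/14 = 1 distinct residues mod 14.
Start 258 is lane 6; the lanes hit are 6.

1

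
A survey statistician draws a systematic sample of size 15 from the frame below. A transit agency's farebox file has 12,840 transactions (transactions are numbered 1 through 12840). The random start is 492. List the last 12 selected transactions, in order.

k = N/n = 12840/15 = 856
4th selection = 492 + 3×856 = 3060
5th: 3060 + 856 = 3916
6th: 3916 + 856 = 4772
7th: 4772 + 856 = 5628
8th: 5628 + 856 = 6484
9th: 6484 + 856 = 7340
10th: 7340 + 856 = 8196
11th: 8196 + 856 = 9052
12th: 9052 + 856 = 9908
13th: 9908 + 856 = 10764
14th: 10764 + 856 = 11620
15th: 11620 + 856 = 12476

3060, 3916, 4772, 5628, 6484, 7340, 8196, 9052, 9908, 10764, 11620, 12476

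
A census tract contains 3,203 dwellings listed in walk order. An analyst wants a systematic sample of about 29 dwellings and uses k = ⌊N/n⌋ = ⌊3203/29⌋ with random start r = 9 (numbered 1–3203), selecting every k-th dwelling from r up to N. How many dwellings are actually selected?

30

k = ⌊3203/29⌋ = 110
Achieved size = ⌊(3203 − 9)/110⌋ + 1 = ⌊3194/110⌋ + 1 = 29 + 1 = 30
(last selection: 9 + 29×110 = 3199 ≤ 3203; next would be 3309 > 3203)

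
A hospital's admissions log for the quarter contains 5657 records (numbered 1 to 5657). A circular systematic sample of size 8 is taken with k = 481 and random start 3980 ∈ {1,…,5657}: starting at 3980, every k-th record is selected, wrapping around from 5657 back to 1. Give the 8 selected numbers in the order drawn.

Selection 1: 3980
Selection 2: 3980 + 481 = 4461
Selection 3: 4461 + 481 = 4942
Selection 4: 4942 + 481 = 5423
Selection 5: 5423 + 481 = 5904 → 5904 − 5657 = 247
Selection 6: 247 + 481 = 728
Selection 7: 728 + 481 = 1209
Selection 8: 1209 + 481 = 1690

3980, 4461, 4942, 5423, 247, 728, 1209, 1690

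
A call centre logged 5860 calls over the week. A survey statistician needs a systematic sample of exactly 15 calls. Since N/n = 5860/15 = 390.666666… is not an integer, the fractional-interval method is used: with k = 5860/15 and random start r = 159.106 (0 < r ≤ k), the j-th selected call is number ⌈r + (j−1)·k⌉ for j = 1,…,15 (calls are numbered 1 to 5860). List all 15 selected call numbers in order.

j=1: r + 0k = 159.106 → ⌈·⌉ = 160
j=2: r + 1k = 549.772666… → ⌈·⌉ = 550
j=3: r + 2k = 940.439333… → ⌈·⌉ = 941
j=4: r + 3k = 1331.106 → ⌈·⌉ = 1332
j=5: r + 4k = 1721.772666… → ⌈·⌉ = 1722
j=6: r + 5k = 2112.439333… → ⌈·⌉ = 2113
j=7: r + 6k = 2503.106 → ⌈·⌉ = 2504
j=8: r + 7k = 2893.772666… → ⌈·⌉ = 2894
j=9: r + 8k = 3284.439333… → ⌈·⌉ = 3285
j=10: r + 9k = 3675.106 → ⌈·⌉ = 3676
j=11: r + 10k = 4065.772666… → ⌈·⌉ = 4066
j=12: r + 11k = 4456.439333… → ⌈·⌉ = 4457
j=13: r + 12k = 4847.106 → ⌈·⌉ = 4848
j=14: r + 13k = 5237.772666… → ⌈·⌉ = 5238
j=15: r + 14k = 5628.439333… → ⌈·⌉ = 5629

160, 550, 941, 1332, 1722, 2113, 2504, 2894, 3285, 3676, 4066, 4457, 4848, 5238, 5629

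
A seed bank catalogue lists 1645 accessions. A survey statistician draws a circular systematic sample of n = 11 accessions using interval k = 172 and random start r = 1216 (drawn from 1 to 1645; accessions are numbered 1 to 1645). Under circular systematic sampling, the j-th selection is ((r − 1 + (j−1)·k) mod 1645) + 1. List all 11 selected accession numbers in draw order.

1216, 1388, 1560, 87, 259, 431, 603, 775, 947, 1119, 1291

Selection 1: 1216
Selection 2: 1216 + 172 = 1388
Selection 3: 1388 + 172 = 1560
Selection 4: 1560 + 172 = 1732 → 1732 − 1645 = 87
Selection 5: 87 + 172 = 259
Selection 6: 259 + 172 = 431
Selection 7: 431 + 172 = 603
Selection 8: 603 + 172 = 775
Selection 9: 775 + 172 = 947
Selection 10: 947 + 172 = 1119
Selection 11: 1119 + 172 = 1291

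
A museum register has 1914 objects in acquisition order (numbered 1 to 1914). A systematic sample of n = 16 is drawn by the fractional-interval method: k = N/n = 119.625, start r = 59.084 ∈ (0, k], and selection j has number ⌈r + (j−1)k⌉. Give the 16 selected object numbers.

j=1: r + 0k = 59.084 → ⌈·⌉ = 60
j=2: r + 1k = 178.709 → ⌈·⌉ = 179
j=3: r + 2k = 298.334 → ⌈·⌉ = 299
j=4: r + 3k = 417.959 → ⌈·⌉ = 418
j=5: r + 4k = 537.584 → ⌈·⌉ = 538
j=6: r + 5k = 657.209 → ⌈·⌉ = 658
j=7: r + 6k = 776.834 → ⌈·⌉ = 777
j=8: r + 7k = 896.459 → ⌈·⌉ = 897
j=9: r + 8k = 1016.084 → ⌈·⌉ = 1017
j=10: r + 9k = 1135.709 → ⌈·⌉ = 1136
j=11: r + 10k = 1255.334 → ⌈·⌉ = 1256
j=12: r + 11k = 1374.959 → ⌈·⌉ = 1375
j=13: r + 12k = 1494.584 → ⌈·⌉ = 1495
j=14: r + 13k = 1614.209 → ⌈·⌉ = 1615
j=15: r + 14k = 1733.834 → ⌈·⌉ = 1734
j=16: r + 15k = 1853.459 → ⌈·⌉ = 1854

60, 179, 299, 418, 538, 658, 777, 897, 1017, 1136, 1256, 1375, 1495, 1615, 1734, 1854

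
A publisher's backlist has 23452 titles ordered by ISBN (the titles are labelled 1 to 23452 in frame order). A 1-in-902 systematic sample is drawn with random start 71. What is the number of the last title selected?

k = 902
26th selection = r + (26−1)·k = 71 + 25×902 = 71 + 22550 = 22621

22621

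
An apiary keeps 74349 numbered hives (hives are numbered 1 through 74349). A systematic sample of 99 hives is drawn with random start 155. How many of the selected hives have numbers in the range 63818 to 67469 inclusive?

k = 74349/99 = 751
First selection ≥ 63818: 155 + ⌈(63818−155)/751⌉·751 = 155 + 85×751 = 63990
Last selection ≤ 67469: 155 + ⌊(67469−155)/751⌋·751 = 155 + 89×751 = 66994
Count = 89 − 85 + 1 = 5

5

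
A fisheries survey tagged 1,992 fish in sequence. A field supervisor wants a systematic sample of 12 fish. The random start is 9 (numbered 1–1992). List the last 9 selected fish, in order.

k = N/n = 1992/12 = 166
4th selection = 9 + 3×166 = 507
5th: 507 + 166 = 673
6th: 673 + 166 = 839
7th: 839 + 166 = 1005
8th: 1005 + 166 = 1171
9th: 1171 + 166 = 1337
10th: 1337 + 166 = 1503
11th: 1503 + 166 = 1669
12th: 1669 + 166 = 1835

507, 673, 839, 1005, 1171, 1337, 1503, 1669, 1835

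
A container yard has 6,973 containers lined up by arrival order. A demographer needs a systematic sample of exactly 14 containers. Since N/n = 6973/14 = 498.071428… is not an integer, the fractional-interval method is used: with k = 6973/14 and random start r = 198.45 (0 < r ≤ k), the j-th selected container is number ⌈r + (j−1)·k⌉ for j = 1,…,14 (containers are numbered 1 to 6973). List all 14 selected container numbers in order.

199, 697, 1195, 1693, 2191, 2689, 3187, 3685, 4184, 4682, 5180, 5678, 6176, 6674

j=1: r + 0k = 198.45 → ⌈·⌉ = 199
j=2: r + 1k = 696.521428… → ⌈·⌉ = 697
j=3: r + 2k = 1194.592857… → ⌈·⌉ = 1195
j=4: r + 3k = 1692.664285… → ⌈·⌉ = 1693
j=5: r + 4k = 2190.735714… → ⌈·⌉ = 2191
j=6: r + 5k = 2688.807142… → ⌈·⌉ = 2689
j=7: r + 6k = 3186.878571… → ⌈·⌉ = 3187
j=8: r + 7k = 3684.95 → ⌈·⌉ = 3685
j=9: r + 8k = 4183.021428… → ⌈·⌉ = 4184
j=10: r + 9k = 4681.092857… → ⌈·⌉ = 4682
j=11: r + 10k = 5179.164285… → ⌈·⌉ = 5180
j=12: r + 11k = 5677.235714… → ⌈·⌉ = 5678
j=13: r + 12k = 6175.307142… → ⌈·⌉ = 6176
j=14: r + 13k = 6673.378571… → ⌈·⌉ = 6674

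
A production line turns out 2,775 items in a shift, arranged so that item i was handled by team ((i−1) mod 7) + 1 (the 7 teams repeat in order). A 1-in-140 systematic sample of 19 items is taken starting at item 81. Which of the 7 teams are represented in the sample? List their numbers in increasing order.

4

Consecutive selections differ by k = 140, so their team numbers differ by 140 mod 7 = 0.
gcd(140, 7) = 7, so the sample visits 7/7 = 1 distinct residues mod 7.
Start 81 is team 4; the teams hit are 4.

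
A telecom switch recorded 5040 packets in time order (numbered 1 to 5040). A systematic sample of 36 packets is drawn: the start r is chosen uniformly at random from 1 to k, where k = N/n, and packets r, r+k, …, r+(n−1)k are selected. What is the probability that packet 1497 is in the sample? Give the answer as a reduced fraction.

k = 5040/36 = 140.
Packet 1497 is selected iff r ≡ 1497 (mod 140); exactly one such r in {1,…,140}.
Inclusion probability = 1/140.

1/140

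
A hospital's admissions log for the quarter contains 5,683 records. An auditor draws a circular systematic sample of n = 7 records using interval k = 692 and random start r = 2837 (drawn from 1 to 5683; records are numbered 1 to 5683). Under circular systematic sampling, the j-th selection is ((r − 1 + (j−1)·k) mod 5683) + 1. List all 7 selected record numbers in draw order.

Selection 1: 2837
Selection 2: 2837 + 692 = 3529
Selection 3: 3529 + 692 = 4221
Selection 4: 4221 + 692 = 4913
Selection 5: 4913 + 692 = 5605
Selection 6: 5605 + 692 = 6297 → 6297 − 5683 = 614
Selection 7: 614 + 692 = 1306

2837, 3529, 4221, 4913, 5605, 614, 1306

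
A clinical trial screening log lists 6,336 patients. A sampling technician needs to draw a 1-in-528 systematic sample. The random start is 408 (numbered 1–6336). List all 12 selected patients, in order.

408, 936, 1464, 1992, 2520, 3048, 3576, 4104, 4632, 5160, 5688, 6216

patient 1: 408
patient 2: 408 + 528 = 936
patient 3: 936 + 528 = 1464
patient 4: 1464 + 528 = 1992
patient 5: 1992 + 528 = 2520
patient 6: 2520 + 528 = 3048
patient 7: 3048 + 528 = 3576
patient 8: 3576 + 528 = 4104
patient 9: 4104 + 528 = 4632
patient 10: 4632 + 528 = 5160
patient 11: 5160 + 528 = 5688
patient 12: 5688 + 528 = 6216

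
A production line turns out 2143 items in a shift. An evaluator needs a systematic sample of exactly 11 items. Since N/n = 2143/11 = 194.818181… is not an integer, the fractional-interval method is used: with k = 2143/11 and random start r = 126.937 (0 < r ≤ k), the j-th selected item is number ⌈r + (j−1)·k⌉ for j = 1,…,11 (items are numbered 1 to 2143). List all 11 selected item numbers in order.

127, 322, 517, 712, 907, 1102, 1296, 1491, 1686, 1881, 2076

j=1: r + 0k = 126.937 → ⌈·⌉ = 127
j=2: r + 1k = 321.755181… → ⌈·⌉ = 322
j=3: r + 2k = 516.573363… → ⌈·⌉ = 517
j=4: r + 3k = 711.391545… → ⌈·⌉ = 712
j=5: r + 4k = 906.209727… → ⌈·⌉ = 907
j=6: r + 5k = 1101.027909… → ⌈·⌉ = 1102
j=7: r + 6k = 1295.846090… → ⌈·⌉ = 1296
j=8: r + 7k = 1490.664272… → ⌈·⌉ = 1491
j=9: r + 8k = 1685.482454… → ⌈·⌉ = 1686
j=10: r + 9k = 1880.300636… → ⌈·⌉ = 1881
j=11: r + 10k = 2075.118818… → ⌈·⌉ = 2076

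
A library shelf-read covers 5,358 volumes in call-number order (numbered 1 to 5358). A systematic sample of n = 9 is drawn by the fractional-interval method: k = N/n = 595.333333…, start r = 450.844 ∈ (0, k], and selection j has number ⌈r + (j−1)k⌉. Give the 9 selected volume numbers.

451, 1047, 1642, 2237, 2833, 3428, 4023, 4619, 5214

j=1: r + 0k = 450.844 → ⌈·⌉ = 451
j=2: r + 1k = 1046.177333… → ⌈·⌉ = 1047
j=3: r + 2k = 1641.510666… → ⌈·⌉ = 1642
j=4: r + 3k = 2236.844 → ⌈·⌉ = 2237
j=5: r + 4k = 2832.177333… → ⌈·⌉ = 2833
j=6: r + 5k = 3427.510666… → ⌈·⌉ = 3428
j=7: r + 6k = 4022.844 → ⌈·⌉ = 4023
j=8: r + 7k = 4618.177333… → ⌈·⌉ = 4619
j=9: r + 8k = 5213.510666… → ⌈·⌉ = 5214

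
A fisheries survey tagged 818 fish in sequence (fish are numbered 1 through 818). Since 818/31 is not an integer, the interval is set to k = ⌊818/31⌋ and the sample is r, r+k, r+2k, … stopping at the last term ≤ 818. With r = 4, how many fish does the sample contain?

32

k = ⌊818/31⌋ = 26
Achieved size = ⌊(818 − 4)/26⌋ + 1 = ⌊814/26⌋ + 1 = 31 + 1 = 32
(last selection: 4 + 31×26 = 810 ≤ 818; next would be 836 > 818)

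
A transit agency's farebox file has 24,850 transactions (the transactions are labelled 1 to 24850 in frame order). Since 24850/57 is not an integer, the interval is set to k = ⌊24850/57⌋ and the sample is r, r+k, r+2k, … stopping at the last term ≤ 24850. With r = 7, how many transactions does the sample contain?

k = ⌊24850/57⌋ = 435
Achieved size = ⌊(24850 − 7)/435⌋ + 1 = ⌊24843/435⌋ + 1 = 57 + 1 = 58
(last selection: 7 + 57×435 = 24802 ≤ 24850; next would be 25237 > 24850)

58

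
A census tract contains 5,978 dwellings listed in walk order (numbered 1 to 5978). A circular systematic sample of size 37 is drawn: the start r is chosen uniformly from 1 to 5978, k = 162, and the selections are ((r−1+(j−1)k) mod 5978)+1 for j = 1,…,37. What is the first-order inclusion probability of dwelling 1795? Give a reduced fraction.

37/5978

For each position j, as r ranges over 1…5978 the j-th selection hits every dwelling exactly once, so dwelling 1795 is selected for exactly 37 of the 5978 starts.
Inclusion probability = 37/5978.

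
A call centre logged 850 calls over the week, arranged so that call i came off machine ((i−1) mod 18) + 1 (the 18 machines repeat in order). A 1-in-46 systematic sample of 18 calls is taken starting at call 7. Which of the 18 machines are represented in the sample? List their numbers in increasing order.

1, 3, 5, 7, 9, 11, 13, 15, 17

Consecutive selections differ by k = 46, so their machine numbers differ by 46 mod 18 = 10.
gcd(46, 18) = 2, so the sample visits 18/2 = 9 distinct residues mod 18.
Start 7 is machine 7; the machines hit are 1, 3, 5, 7, 9, 11, 13, 15, 17.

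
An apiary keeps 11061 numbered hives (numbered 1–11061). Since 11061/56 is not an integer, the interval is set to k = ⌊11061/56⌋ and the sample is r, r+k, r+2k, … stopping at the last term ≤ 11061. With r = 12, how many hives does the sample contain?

k = ⌊11061/56⌋ = 197
Achieved size = ⌊(11061 − 12)/197⌋ + 1 = ⌊11049/197⌋ + 1 = 56 + 1 = 57
(last selection: 12 + 56×197 = 11044 ≤ 11061; next would be 11241 > 11061)

57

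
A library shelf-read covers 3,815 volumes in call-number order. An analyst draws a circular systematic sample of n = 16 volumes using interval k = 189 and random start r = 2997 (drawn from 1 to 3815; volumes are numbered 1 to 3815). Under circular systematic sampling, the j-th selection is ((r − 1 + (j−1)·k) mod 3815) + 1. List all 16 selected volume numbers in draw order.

Selection 1: 2997
Selection 2: 2997 + 189 = 3186
Selection 3: 3186 + 189 = 3375
Selection 4: 3375 + 189 = 3564
Selection 5: 3564 + 189 = 3753
Selection 6: 3753 + 189 = 3942 → 3942 − 3815 = 127
Selection 7: 127 + 189 = 316
Selection 8: 316 + 189 = 505
Selection 9: 505 + 189 = 694
Selection 10: 694 + 189 = 883
Selection 11: 883 + 189 = 1072
Selection 12: 1072 + 189 = 1261
Selection 13: 1261 + 189 = 1450
Selection 14: 1450 + 189 = 1639
Selection 15: 1639 + 189 = 1828
Selection 16: 1828 + 189 = 2017

2997, 3186, 3375, 3564, 3753, 127, 316, 505, 694, 883, 1072, 1261, 1450, 1639, 1828, 2017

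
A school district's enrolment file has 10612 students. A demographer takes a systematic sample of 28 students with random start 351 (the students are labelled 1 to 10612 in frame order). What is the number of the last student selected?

k = 10612/28 = 379
28th selection = r + (28−1)·k = 351 + 27×379 = 351 + 10233 = 10584

10584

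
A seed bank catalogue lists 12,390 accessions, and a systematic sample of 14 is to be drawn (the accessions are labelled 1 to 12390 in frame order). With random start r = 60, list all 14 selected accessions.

60, 945, 1830, 2715, 3600, 4485, 5370, 6255, 7140, 8025, 8910, 9795, 10680, 11565

k = N/n = 12390/14 = 885
accession 1: 60
accession 2: 60 + 885 = 945
accession 3: 945 + 885 = 1830
accession 4: 1830 + 885 = 2715
accession 5: 2715 + 885 = 3600
accession 6: 3600 + 885 = 4485
accession 7: 4485 + 885 = 5370
accession 8: 5370 + 885 = 6255
accession 9: 6255 + 885 = 7140
accession 10: 7140 + 885 = 8025
accession 11: 8025 + 885 = 8910
accession 12: 8910 + 885 = 9795
accession 13: 9795 + 885 = 10680
accession 14: 10680 + 885 = 11565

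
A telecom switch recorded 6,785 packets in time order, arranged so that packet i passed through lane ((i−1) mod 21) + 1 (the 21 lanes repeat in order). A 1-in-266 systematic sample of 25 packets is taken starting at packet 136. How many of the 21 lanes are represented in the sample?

Consecutive selections differ by k = 266, so their lane numbers differ by 266 mod 21 = 14.
gcd(266, 21) = 7, so the sample visits 21/7 = 3 distinct residues mod 21.
Start 136 is lane 10; the lanes hit are 3, 10, 17.

3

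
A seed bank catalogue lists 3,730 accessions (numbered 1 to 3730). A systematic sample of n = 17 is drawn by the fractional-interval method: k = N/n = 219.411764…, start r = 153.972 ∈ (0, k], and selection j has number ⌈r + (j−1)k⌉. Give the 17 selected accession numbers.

j=1: r + 0k = 153.972 → ⌈·⌉ = 154
j=2: r + 1k = 373.383764… → ⌈·⌉ = 374
j=3: r + 2k = 592.795529… → ⌈·⌉ = 593
j=4: r + 3k = 812.207294… → ⌈·⌉ = 813
j=5: r + 4k = 1031.619058… → ⌈·⌉ = 1032
j=6: r + 5k = 1251.030823… → ⌈·⌉ = 1252
j=7: r + 6k = 1470.442588… → ⌈·⌉ = 1471
j=8: r + 7k = 1689.854352… → ⌈·⌉ = 1690
j=9: r + 8k = 1909.266117… → ⌈·⌉ = 1910
j=10: r + 9k = 2128.677882… → ⌈·⌉ = 2129
j=11: r + 10k = 2348.089647… → ⌈·⌉ = 2349
j=12: r + 11k = 2567.501411… → ⌈·⌉ = 2568
j=13: r + 12k = 2786.913176… → ⌈·⌉ = 2787
j=14: r + 13k = 3006.324941… → ⌈·⌉ = 3007
j=15: r + 14k = 3225.736705… → ⌈·⌉ = 3226
j=16: r + 15k = 3445.148470… → ⌈·⌉ = 3446
j=17: r + 16k = 3664.560235… → ⌈·⌉ = 3665

154, 374, 593, 813, 1032, 1252, 1471, 1690, 1910, 2129, 2349, 2568, 2787, 3007, 3226, 3446, 3665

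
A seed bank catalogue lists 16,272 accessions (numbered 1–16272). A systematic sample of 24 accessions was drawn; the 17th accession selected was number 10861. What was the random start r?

k = 16272/24 = 678
r = 10861 − (17−1)×678 = 10861 − 10848 = 13

13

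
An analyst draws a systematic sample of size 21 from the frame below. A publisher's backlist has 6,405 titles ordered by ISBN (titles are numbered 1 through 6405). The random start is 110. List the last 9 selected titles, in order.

k = N/n = 6405/21 = 305
13th selection = 110 + 12×305 = 3770
14th: 3770 + 305 = 4075
15th: 4075 + 305 = 4380
16th: 4380 + 305 = 4685
17th: 4685 + 305 = 4990
18th: 4990 + 305 = 5295
19th: 5295 + 305 = 5600
20th: 5600 + 305 = 5905
21st: 5905 + 305 = 6210

3770, 4075, 4380, 4685, 4990, 5295, 5600, 5905, 6210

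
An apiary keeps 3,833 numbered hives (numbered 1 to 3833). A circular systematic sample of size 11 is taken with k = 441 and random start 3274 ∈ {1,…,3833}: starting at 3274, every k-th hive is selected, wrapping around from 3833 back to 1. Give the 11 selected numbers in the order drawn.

Selection 1: 3274
Selection 2: 3274 + 441 = 3715
Selection 3: 3715 + 441 = 4156 → 4156 − 3833 = 323
Selection 4: 323 + 441 = 764
Selection 5: 764 + 441 = 1205
Selection 6: 1205 + 441 = 1646
Selection 7: 1646 + 441 = 2087
Selection 8: 2087 + 441 = 2528
Selection 9: 2528 + 441 = 2969
Selection 10: 2969 + 441 = 3410
Selection 11: 3410 + 441 = 3851 → 3851 − 3833 = 18

3274, 3715, 323, 764, 1205, 1646, 2087, 2528, 2969, 3410, 18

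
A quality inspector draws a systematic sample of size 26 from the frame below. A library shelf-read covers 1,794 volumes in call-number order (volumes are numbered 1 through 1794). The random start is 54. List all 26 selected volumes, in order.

54, 123, 192, 261, 330, 399, 468, 537, 606, 675, 744, 813, 882, 951, 1020, 1089, 1158, 1227, 1296, 1365, 1434, 1503, 1572, 1641, 1710, 1779

k = N/n = 1794/26 = 69
volume 1: 54
volume 2: 54 + 69 = 123
volume 3: 123 + 69 = 192
volume 4: 192 + 69 = 261
volume 5: 261 + 69 = 330
volume 6: 330 + 69 = 399
volume 7: 399 + 69 = 468
volume 8: 468 + 69 = 537
volume 9: 537 + 69 = 606
volume 10: 606 + 69 = 675
volume 11: 675 + 69 = 744
volume 12: 744 + 69 = 813
volume 13: 813 + 69 = 882
volume 14: 882 + 69 = 951
volume 15: 951 + 69 = 1020
volume 16: 1020 + 69 = 1089
volume 17: 1089 + 69 = 1158
volume 18: 1158 + 69 = 1227
volume 19: 1227 + 69 = 1296
volume 20: 1296 + 69 = 1365
volume 21: 1365 + 69 = 1434
volume 22: 1434 + 69 = 1503
volume 23: 1503 + 69 = 1572
volume 24: 1572 + 69 = 1641
volume 25: 1641 + 69 = 1710
volume 26: 1710 + 69 = 1779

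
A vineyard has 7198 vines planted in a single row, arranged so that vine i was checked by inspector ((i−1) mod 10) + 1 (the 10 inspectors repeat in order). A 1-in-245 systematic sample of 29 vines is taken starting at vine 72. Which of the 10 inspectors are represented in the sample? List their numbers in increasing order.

Consecutive selections differ by k = 245, so their inspector numbers differ by 245 mod 10 = 5.
gcd(245, 10) = 5, so the sample visits 10/5 = 2 distinct residues mod 10.
Start 72 is inspector 2; the inspectors hit are 2, 7.

2, 7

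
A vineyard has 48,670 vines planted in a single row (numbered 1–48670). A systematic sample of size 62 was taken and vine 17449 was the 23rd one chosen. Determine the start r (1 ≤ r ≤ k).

k = 48670/62 = 785
r = 17449 − (23−1)×785 = 17449 − 17270 = 179

179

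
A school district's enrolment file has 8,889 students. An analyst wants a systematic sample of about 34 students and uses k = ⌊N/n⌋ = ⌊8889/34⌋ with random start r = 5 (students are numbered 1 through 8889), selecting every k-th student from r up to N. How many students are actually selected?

35

k = ⌊8889/34⌋ = 261
Achieved size = ⌊(8889 − 5)/261⌋ + 1 = ⌊8884/261⌋ + 1 = 34 + 1 = 35
(last selection: 5 + 34×261 = 8879 ≤ 8889; next would be 9140 > 8889)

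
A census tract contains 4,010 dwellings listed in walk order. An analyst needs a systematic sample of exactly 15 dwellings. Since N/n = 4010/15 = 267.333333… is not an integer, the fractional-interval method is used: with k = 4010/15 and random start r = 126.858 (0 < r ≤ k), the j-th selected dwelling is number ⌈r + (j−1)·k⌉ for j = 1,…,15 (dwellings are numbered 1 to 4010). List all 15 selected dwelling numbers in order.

127, 395, 662, 929, 1197, 1464, 1731, 1999, 2266, 2533, 2801, 3068, 3335, 3603, 3870

j=1: r + 0k = 126.858 → ⌈·⌉ = 127
j=2: r + 1k = 394.191333… → ⌈·⌉ = 395
j=3: r + 2k = 661.524666… → ⌈·⌉ = 662
j=4: r + 3k = 928.858 → ⌈·⌉ = 929
j=5: r + 4k = 1196.191333… → ⌈·⌉ = 1197
j=6: r + 5k = 1463.524666… → ⌈·⌉ = 1464
j=7: r + 6k = 1730.858 → ⌈·⌉ = 1731
j=8: r + 7k = 1998.191333… → ⌈·⌉ = 1999
j=9: r + 8k = 2265.524666… → ⌈·⌉ = 2266
j=10: r + 9k = 2532.858 → ⌈·⌉ = 2533
j=11: r + 10k = 2800.191333… → ⌈·⌉ = 2801
j=12: r + 11k = 3067.524666… → ⌈·⌉ = 3068
j=13: r + 12k = 3334.858 → ⌈·⌉ = 3335
j=14: r + 13k = 3602.191333… → ⌈·⌉ = 3603
j=15: r + 14k = 3869.524666… → ⌈·⌉ = 3870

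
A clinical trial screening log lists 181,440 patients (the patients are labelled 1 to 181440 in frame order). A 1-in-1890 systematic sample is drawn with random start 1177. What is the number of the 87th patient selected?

163717

k = 1890
87th selection = r + (87−1)·k = 1177 + 86×1890 = 1177 + 162540 = 163717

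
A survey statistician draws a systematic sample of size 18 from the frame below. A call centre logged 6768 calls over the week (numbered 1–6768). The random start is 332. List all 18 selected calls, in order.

k = N/n = 6768/18 = 376
call 1: 332
call 2: 332 + 376 = 708
call 3: 708 + 376 = 1084
call 4: 1084 + 376 = 1460
call 5: 1460 + 376 = 1836
call 6: 1836 + 376 = 2212
call 7: 2212 + 376 = 2588
call 8: 2588 + 376 = 2964
call 9: 2964 + 376 = 3340
call 10: 3340 + 376 = 3716
call 11: 3716 + 376 = 4092
call 12: 4092 + 376 = 4468
call 13: 4468 + 376 = 4844
call 14: 4844 + 376 = 5220
call 15: 5220 + 376 = 5596
call 16: 5596 + 376 = 5972
call 17: 5972 + 376 = 6348
call 18: 6348 + 376 = 6724

332, 708, 1084, 1460, 1836, 2212, 2588, 2964, 3340, 3716, 4092, 4468, 4844, 5220, 5596, 5972, 6348, 6724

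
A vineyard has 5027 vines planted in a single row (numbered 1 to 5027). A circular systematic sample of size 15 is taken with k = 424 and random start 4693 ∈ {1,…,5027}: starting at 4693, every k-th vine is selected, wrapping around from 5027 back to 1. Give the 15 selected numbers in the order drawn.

Selection 1: 4693
Selection 2: 4693 + 424 = 5117 → 5117 − 5027 = 90
Selection 3: 90 + 424 = 514
Selection 4: 514 + 424 = 938
Selection 5: 938 + 424 = 1362
Selection 6: 1362 + 424 = 1786
Selection 7: 1786 + 424 = 2210
Selection 8: 2210 + 424 = 2634
Selection 9: 2634 + 424 = 3058
Selection 10: 3058 + 424 = 3482
Selection 11: 3482 + 424 = 3906
Selection 12: 3906 + 424 = 4330
Selection 13: 4330 + 424 = 4754
Selection 14: 4754 + 424 = 5178 → 5178 − 5027 = 151
Selection 15: 151 + 424 = 575

4693, 90, 514, 938, 1362, 1786, 2210, 2634, 3058, 3482, 3906, 4330, 4754, 151, 575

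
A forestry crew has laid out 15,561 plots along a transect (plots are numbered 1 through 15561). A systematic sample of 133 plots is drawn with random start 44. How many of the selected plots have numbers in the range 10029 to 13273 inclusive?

28

k = 15561/133 = 117
First selection ≥ 10029: 44 + ⌈(10029−44)/117⌉·117 = 44 + 86×117 = 10106
Last selection ≤ 13273: 44 + ⌊(13273−44)/117⌋·117 = 44 + 113×117 = 13265
Count = 113 − 86 + 1 = 28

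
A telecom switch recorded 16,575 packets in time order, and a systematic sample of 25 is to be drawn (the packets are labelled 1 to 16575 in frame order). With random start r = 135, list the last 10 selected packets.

10080, 10743, 11406, 12069, 12732, 13395, 14058, 14721, 15384, 16047

k = N/n = 16575/25 = 663
16th selection = 135 + 15×663 = 10080
17th: 10080 + 663 = 10743
18th: 10743 + 663 = 11406
19th: 11406 + 663 = 12069
20th: 12069 + 663 = 12732
21st: 12732 + 663 = 13395
22nd: 13395 + 663 = 14058
23rd: 14058 + 663 = 14721
24th: 14721 + 663 = 15384
25th: 15384 + 663 = 16047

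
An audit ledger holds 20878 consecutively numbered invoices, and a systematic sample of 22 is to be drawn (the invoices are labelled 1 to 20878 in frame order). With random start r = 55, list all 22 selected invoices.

55, 1004, 1953, 2902, 3851, 4800, 5749, 6698, 7647, 8596, 9545, 10494, 11443, 12392, 13341, 14290, 15239, 16188, 17137, 18086, 19035, 19984

k = N/n = 20878/22 = 949
invoice 1: 55
invoice 2: 55 + 949 = 1004
invoice 3: 1004 + 949 = 1953
invoice 4: 1953 + 949 = 2902
invoice 5: 2902 + 949 = 3851
invoice 6: 3851 + 949 = 4800
invoice 7: 4800 + 949 = 5749
invoice 8: 5749 + 949 = 6698
invoice 9: 6698 + 949 = 7647
invoice 10: 7647 + 949 = 8596
invoice 11: 8596 + 949 = 9545
invoice 12: 9545 + 949 = 10494
invoice 13: 10494 + 949 = 11443
invoice 14: 11443 + 949 = 12392
invoice 15: 12392 + 949 = 13341
invoice 16: 13341 + 949 = 14290
invoice 17: 14290 + 949 = 15239
invoice 18: 15239 + 949 = 16188
invoice 19: 16188 + 949 = 17137
invoice 20: 17137 + 949 = 18086
invoice 21: 18086 + 949 = 19035
invoice 22: 19035 + 949 = 19984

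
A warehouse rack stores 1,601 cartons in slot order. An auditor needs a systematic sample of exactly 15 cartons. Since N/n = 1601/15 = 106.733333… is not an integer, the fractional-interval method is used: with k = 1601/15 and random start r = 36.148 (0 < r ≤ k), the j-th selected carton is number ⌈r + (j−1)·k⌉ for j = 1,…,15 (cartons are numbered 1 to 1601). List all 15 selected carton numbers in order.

37, 143, 250, 357, 464, 570, 677, 784, 891, 997, 1104, 1211, 1317, 1424, 1531

j=1: r + 0k = 36.148 → ⌈·⌉ = 37
j=2: r + 1k = 142.881333… → ⌈·⌉ = 143
j=3: r + 2k = 249.614666… → ⌈·⌉ = 250
j=4: r + 3k = 356.348 → ⌈·⌉ = 357
j=5: r + 4k = 463.081333… → ⌈·⌉ = 464
j=6: r + 5k = 569.814666… → ⌈·⌉ = 570
j=7: r + 6k = 676.548 → ⌈·⌉ = 677
j=8: r + 7k = 783.281333… → ⌈·⌉ = 784
j=9: r + 8k = 890.014666… → ⌈·⌉ = 891
j=10: r + 9k = 996.748 → ⌈·⌉ = 997
j=11: r + 10k = 1103.481333… → ⌈·⌉ = 1104
j=12: r + 11k = 1210.214666… → ⌈·⌉ = 1211
j=13: r + 12k = 1316.948 → ⌈·⌉ = 1317
j=14: r + 13k = 1423.681333… → ⌈·⌉ = 1424
j=15: r + 14k = 1530.414666… → ⌈·⌉ = 1531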